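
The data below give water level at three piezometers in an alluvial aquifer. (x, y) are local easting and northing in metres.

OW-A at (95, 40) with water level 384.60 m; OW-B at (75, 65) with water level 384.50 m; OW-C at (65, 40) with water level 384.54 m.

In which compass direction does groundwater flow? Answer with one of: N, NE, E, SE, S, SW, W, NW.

NW

Differences from OW-A: to OW-B (Δx, Δy, Δh) = (-20, 25, -0.10); to OW-C = (-30, 0, -0.06).
Solve a·Δx + b·Δy = Δh: det = (-20)·0 − (-30)·25 = 750.
∂h/∂x = [(-0.10)·0 − (-0.06)·25] / 750 = +0.002000
∂h/∂y = [(-20)·(-0.06) − (-30)·(-0.10)] / 750 = -0.002400
Flow = −∇h = (-0.002000 east, +0.002400 north), which points northwest.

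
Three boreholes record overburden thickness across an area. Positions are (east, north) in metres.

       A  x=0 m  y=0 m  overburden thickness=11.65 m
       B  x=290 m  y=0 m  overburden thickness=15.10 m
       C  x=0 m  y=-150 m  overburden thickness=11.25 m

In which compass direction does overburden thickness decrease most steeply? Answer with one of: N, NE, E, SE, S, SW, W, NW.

∂d/∂x = (15.10 − 11.65) / (290 − 0) = +0.01190
∂d/∂y = (11.25 − 11.65) / (-150 − 0) = +0.002667
Steepest decrease is along −∇f = (-0.01190 E, -0.002667 N) → west.

W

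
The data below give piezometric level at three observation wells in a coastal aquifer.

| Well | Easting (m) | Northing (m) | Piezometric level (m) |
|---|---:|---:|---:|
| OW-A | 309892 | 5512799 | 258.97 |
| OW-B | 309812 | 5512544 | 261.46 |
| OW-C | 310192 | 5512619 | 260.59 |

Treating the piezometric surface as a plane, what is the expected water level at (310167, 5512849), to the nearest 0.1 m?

258.4 m

With h = a·x + b·y + c and OW-A as origin, the differences give:
  (-80)·a + (-255)·b = +2.49
  300·a + (-180)·b = +1.62
Eliminate b (×(-180) and ×(-255), subtract): 90900·a = -35.100 → a = ∂h/∂x = -0.0003861
Back-substitute: b = ∂h/∂y = -0.009644.
h(310167, 5512849) = 258.97 + (-0.0003861)·(275) + (-0.009644)·(50) = 258.97 -0.106 -0.482 = 258.382 m.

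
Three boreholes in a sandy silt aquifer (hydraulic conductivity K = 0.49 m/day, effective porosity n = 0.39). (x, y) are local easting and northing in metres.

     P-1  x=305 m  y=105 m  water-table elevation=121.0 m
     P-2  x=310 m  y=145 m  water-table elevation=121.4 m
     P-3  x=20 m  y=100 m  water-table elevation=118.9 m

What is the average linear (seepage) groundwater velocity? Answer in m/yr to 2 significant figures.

5.3 m/yr

Three-point gradient (reference P-1): Δ to P-2 = (5, 40, +0.4), Δ to P-3 = (-285, -5, -2.1).
∂h/∂x = +0.007209, ∂h/∂y = +0.009099 (det = 11375).
|∇h| = √(0.007209² + 0.009099²) = 0.01161
Seepage velocity v = K·i/n = 0.49 × 0.01161 / 0.39 = 0.01459 m/day = 5.329 m/yr.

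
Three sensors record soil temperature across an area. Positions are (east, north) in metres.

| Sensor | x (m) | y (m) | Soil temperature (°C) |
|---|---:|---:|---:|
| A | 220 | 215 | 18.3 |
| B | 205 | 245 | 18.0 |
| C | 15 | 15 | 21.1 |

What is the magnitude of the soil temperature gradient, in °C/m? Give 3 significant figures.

0.0116 °C/m

Taking A as reference: B−A = (-15, 30, -0.3); C−A = (-205, -200, +2.8).
Solve a·Δx + b·Δy = ΔT: det = (-15)·(-200) − (-205)·30 = 9150.
∂T/∂x = [(-0.3)·(-200) − (+2.8)·30] / 9150 = -0.002623
∂T/∂y = [(-15)·(+2.8) − (-205)·(-0.3)] / 9150 = -0.01131
|∇f| = √(-0.002623² + -0.01131²) = 0.01161 °C/m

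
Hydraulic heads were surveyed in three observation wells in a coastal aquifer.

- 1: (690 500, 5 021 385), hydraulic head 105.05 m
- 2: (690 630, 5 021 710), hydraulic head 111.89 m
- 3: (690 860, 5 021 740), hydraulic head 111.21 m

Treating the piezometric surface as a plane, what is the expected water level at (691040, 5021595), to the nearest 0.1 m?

Differences from 1: to 2 (Δx, Δy, Δh) = (130, 325, +6.84); to 3 = (360, 355, +6.16).
Determinant of the coordinate differences = 130·355 − 360·325 = -70850.
∂h/∂x = [(+6.84)·355 − (+6.16)·325] / -70850 = -0.006016
∂h/∂y = [130·(+6.16) − 360·(+6.84)] / -70850 = +0.02345
h(691040, 5021595) = 105.05 + (-0.006016)·(540) + (+0.02345)·(210) = 105.05 -3.248 +4.925 = 106.727 m.

106.7 m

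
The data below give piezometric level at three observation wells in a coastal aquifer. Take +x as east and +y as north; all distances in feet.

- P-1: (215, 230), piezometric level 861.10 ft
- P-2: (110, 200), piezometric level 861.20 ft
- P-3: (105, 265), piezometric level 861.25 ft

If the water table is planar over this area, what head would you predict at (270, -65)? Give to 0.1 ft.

With h = a·x + b·y + c and P-1 as origin, the differences give:
  (-105)·a + (-30)·b = +0.10
  (-110)·a + 35·b = +0.15
Eliminate b (×35 and ×(-30), subtract): -6975·a = 8.000 → a = ∂h/∂x = -0.001147
Back-substitute: b = ∂h/∂y = +0.0006810.
h(270, -65) = 861.10 + (-0.001147)·(55) + (+0.0006810)·(-295) = 861.10 -0.063 -0.201 = 860.836 ft.

860.8 ft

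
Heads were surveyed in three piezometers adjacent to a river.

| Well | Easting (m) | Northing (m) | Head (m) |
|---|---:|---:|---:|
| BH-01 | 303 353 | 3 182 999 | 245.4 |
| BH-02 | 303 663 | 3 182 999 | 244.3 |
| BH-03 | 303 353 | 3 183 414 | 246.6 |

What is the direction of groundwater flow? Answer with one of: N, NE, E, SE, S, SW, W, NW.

∂h/∂x = (244.3 − 245.4) / (303663 − 303353) = -0.003548
∂h/∂y = (246.6 − 245.4) / (3183414 − 3182999) = +0.002892
Flow = −∇h = (+0.003548 east, -0.002892 north), which points southeast.

SE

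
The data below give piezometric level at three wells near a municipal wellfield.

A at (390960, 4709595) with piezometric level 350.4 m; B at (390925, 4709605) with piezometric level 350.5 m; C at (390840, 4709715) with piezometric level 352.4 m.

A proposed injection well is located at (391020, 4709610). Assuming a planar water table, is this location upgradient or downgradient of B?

upgradient

With h = a·x + b·y + c and A as origin, the differences give:
  (-35)·a + 10·b = +0.1
  (-120)·a + 120·b = +2.0
Eliminate b (×120 and ×10, subtract): -3000·a = -8.00 → a = ∂h/∂x = +0.002667
Back-substitute: b = ∂h/∂y = +0.01933.
Head at (391020, 4709610) = 350.4 + (+0.002667)·(60) + (+0.01933)·(15) = 350.85 m.
That is higher than the 350.5 m at B, so the point is upgradient.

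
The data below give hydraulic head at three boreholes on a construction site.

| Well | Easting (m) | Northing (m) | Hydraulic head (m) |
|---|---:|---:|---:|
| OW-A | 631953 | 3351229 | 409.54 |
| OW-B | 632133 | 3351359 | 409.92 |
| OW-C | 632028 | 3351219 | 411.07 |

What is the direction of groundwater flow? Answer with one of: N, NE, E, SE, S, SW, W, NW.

Taking OW-A as reference: OW-B−OW-A = (180, 130, +0.38); OW-C−OW-A = (75, -10, +1.53).
Solve a·Δx + b·Δy = Δh: det = 180·(-10) − 75·130 = -11550.
∂h/∂x = [(+0.38)·(-10) − (+1.53)·130] / -11550 = +0.01755
∂h/∂y = [180·(+1.53) − 75·(+0.38)] / -11550 = -0.02138
Flow = −∇h = (-0.01755 east, +0.02138 north), which points northwest.

NW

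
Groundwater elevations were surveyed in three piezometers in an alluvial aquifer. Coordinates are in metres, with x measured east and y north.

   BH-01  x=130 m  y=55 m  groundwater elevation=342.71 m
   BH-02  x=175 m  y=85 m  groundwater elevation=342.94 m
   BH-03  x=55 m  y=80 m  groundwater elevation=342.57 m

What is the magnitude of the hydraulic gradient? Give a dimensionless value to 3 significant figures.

Differences from BH-01: to BH-02 (Δx, Δy, Δh) = (45, 30, +0.23); to BH-03 = (-75, 25, -0.14).
Solve a·Δx + b·Δy = Δh: det = 45·25 − (-75)·30 = 3375.
∂h/∂x = [(+0.23)·25 − (-0.14)·30] / 3375 = +0.002948
∂h/∂y = [45·(-0.14) − (-75)·(+0.23)] / 3375 = +0.003244
|∇h| = √(0.002948² + 0.003244²) = 0.004383

0.00438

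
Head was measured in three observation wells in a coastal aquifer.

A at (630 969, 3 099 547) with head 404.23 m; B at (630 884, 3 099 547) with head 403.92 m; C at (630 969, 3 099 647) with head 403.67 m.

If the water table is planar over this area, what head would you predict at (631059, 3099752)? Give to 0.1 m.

403.4 m

∂h/∂x = (403.92 − 404.23) / (630884 − 630969) = +0.003647
∂h/∂y = (403.67 − 404.23) / (3099647 − 3099547) = -0.005600
h(631059, 3099752) = 404.23 + (+0.003647)·(90) + (-0.005600)·(205) = 404.23 +0.328 -1.148 = 403.410 m.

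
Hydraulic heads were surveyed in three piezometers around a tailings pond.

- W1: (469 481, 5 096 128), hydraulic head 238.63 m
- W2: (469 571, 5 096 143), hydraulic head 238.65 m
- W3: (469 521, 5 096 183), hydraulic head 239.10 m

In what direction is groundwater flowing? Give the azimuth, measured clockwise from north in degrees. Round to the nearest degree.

Differences from W1: to W2 (Δx, Δy, Δh) = (90, 15, +0.02); to W3 = (40, 55, +0.47).
Determinant of the coordinate differences = 90·55 − 40·15 = 4350.
∂h/∂x = [(+0.02)·55 − (+0.47)·15] / 4350 = -0.001368
∂h/∂y = [90·(+0.47) − 40·(+0.02)] / 4350 = +0.009540
Flow direction (−∇h) has components (+0.001368 E, -0.009540 N).
Azimuth = atan2(E, N) = atan2(+0.001368, -0.009540) = 171.8° ≈ 172°.

172°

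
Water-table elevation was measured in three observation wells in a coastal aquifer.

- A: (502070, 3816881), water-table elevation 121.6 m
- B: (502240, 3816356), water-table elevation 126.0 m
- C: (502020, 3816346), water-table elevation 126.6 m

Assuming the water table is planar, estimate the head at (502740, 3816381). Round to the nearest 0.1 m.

124.6 m

Differences from A: to B (Δx, Δy, Δh) = (170, -525, +4.4); to C = (-50, -535, +5.0).
Determinant of the coordinate differences = 170·(-535) − (-50)·(-525) = -117200.
∂h/∂x = [(+4.4)·(-535) − (+5.0)·(-525)] / -117200 = -0.002312
∂h/∂y = [170·(+5.0) − (-50)·(+4.4)] / -117200 = -0.009130
h(502740, 3816381) = 121.6 + (-0.002312)·(670) + (-0.009130)·(-500) = 121.6 -1.549 +4.565 = 124.616 m.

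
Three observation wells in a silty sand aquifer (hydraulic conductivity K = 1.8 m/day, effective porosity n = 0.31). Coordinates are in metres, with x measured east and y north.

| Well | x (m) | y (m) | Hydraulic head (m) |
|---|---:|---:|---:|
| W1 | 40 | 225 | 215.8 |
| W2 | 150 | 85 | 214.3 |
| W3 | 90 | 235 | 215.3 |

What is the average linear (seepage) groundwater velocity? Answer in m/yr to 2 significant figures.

23 m/yr

With h = a·x + b·y + c and W1 as origin, the differences give:
  110·a + (-140)·b = -1.5
  50·a + 10·b = -0.5
Eliminate b (×10 and ×(-140), subtract): 8100·a = -85.00 → a = ∂h/∂x = -0.01049
Back-substitute: b = ∂h/∂y = +0.002469.
|∇h| = √(-0.01049² + 0.002469²) = 0.01078
Seepage velocity v = K·i/n = 1.8 × 0.01078 / 0.31 = 0.06259 m/day = 22.86 m/yr.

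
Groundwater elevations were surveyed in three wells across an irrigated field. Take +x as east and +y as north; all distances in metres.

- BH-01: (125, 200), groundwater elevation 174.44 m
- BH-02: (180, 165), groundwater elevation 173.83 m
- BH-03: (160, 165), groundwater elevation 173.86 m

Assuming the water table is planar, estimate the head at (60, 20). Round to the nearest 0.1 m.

Three-point gradient (reference BH-01): Δ to BH-02 = (55, -35, -0.61), Δ to BH-03 = (35, -35, -0.58).
∂h/∂x = -0.001500, ∂h/∂y = +0.01507 (det = -700).
h(60, 20) = 174.44 + (-0.001500)·(-65) + (+0.01507)·(-180) = 174.44 +0.098 -2.713 = 171.825 m.

171.8 m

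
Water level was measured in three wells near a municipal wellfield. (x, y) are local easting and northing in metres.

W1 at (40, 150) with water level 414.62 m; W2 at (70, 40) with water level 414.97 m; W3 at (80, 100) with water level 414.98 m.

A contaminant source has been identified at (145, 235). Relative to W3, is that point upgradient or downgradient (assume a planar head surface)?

upgradient

With h = a·x + b·y + c and W1 as origin, the differences give:
  30·a + (-110)·b = +0.35
  40·a + (-50)·b = +0.36
Eliminate b (×(-50) and ×(-110), subtract): 2900·a = 22.100 → a = ∂h/∂x = +0.007621
Back-substitute: b = ∂h/∂y = -0.001103.
Head at (145, 235) = 414.62 + (+0.007621)·(105) + (-0.001103)·(85) = 415.33 m.
That is higher than the 414.98 m at W3, so the point is upgradient.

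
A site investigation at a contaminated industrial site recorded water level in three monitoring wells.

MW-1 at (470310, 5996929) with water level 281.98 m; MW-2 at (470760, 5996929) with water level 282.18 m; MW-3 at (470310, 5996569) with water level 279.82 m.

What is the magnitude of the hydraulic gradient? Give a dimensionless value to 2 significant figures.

∂h/∂x = (282.18 − 281.98) / (470760 − 470310) = +0.0004444
∂h/∂y = (279.82 − 281.98) / (5996569 − 5996929) = +0.006000
|∇h| = √(0.0004444² + 0.006000²) = 0.006016

0.0060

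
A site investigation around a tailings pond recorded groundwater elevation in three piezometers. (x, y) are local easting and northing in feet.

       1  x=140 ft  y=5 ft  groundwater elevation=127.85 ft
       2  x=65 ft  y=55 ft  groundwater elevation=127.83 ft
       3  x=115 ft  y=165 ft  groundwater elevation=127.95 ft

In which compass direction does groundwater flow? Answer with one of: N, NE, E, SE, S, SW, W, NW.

Differences from 1: to 2 (Δx, Δy, Δh) = (-75, 50, -0.02); to 3 = (-25, 160, +0.10).
Determinant of the coordinate differences = (-75)·160 − (-25)·50 = -10750.
∂h/∂x = [(-0.02)·160 − (+0.10)·50] / -10750 = +0.0007628
∂h/∂y = [(-75)·(+0.10) − (-25)·(-0.02)] / -10750 = +0.0007442
Flow = −∇h = (-0.0007628 east, -0.0007442 north), which points southwest.

SW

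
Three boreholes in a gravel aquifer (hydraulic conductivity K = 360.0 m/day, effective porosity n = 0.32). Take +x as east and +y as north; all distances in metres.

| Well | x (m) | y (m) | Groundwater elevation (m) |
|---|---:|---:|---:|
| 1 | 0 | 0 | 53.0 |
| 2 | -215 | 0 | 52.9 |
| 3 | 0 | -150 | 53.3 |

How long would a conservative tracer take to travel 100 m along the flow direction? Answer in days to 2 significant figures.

∂h/∂x = (52.9 − 53.0) / (-215 − 0) = +0.0004651
∂h/∂y = (53.3 − 53.0) / (-150 − 0) = -0.002000
|∇h| = √(0.0004651² + -0.002000²) = 0.002053
Seepage velocity v = K·i/n = 360.0 × 0.002053 / 0.32 = 2.31 m/day.
t = 100 / 2.31 = 43.29 days.

43 days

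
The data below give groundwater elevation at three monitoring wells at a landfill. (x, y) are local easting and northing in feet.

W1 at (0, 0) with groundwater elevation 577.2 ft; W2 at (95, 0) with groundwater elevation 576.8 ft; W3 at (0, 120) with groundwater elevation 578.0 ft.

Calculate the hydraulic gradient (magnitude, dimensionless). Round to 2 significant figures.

0.0079

∂h/∂x = (576.8 − 577.2) / (95 − 0) = -0.004211
∂h/∂y = (578.0 − 577.2) / (120 − 0) = +0.006667
|∇h| = √(-0.004211² + 0.006667²) = 0.007886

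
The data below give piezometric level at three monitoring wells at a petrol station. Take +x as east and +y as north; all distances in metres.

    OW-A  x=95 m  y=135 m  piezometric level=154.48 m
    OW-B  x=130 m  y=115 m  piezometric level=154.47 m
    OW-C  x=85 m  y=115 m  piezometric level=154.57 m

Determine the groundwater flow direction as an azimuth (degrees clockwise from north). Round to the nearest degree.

033°

Differences from OW-A: to OW-B (Δx, Δy, Δh) = (35, -20, -0.01); to OW-C = (-10, -20, +0.09).
Solve a·Δx + b·Δy = Δh: det = 35·(-20) − (-10)·(-20) = -900.
∂h/∂x = [(-0.01)·(-20) − (+0.09)·(-20)] / -900 = -0.002222
∂h/∂y = [35·(+0.09) − (-10)·(-0.01)] / -900 = -0.003389
Flow direction (−∇h) has components (+0.002222 E, +0.003389 N).
Azimuth = atan2(E, N) = atan2(+0.002222, +0.003389) = 33.3° ≈ 033°.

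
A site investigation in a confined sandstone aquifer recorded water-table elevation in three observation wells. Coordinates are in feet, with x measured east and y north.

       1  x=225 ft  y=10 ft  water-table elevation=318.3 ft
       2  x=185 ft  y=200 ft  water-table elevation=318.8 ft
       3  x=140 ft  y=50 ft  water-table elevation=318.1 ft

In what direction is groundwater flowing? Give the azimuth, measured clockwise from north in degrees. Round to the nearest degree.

Three-point gradient (reference 1): Δ to 2 = (-40, 190, +0.5), Δ to 3 = (-85, 40, -0.2).
∂h/∂x = +0.003986, ∂h/∂y = +0.003471 (det = 14550).
Flow direction (−∇h) has components (-0.003986 E, -0.003471 N).
Azimuth = atan2(E, N) = atan2(-0.003986, -0.003471) = 229.0° ≈ 229°.

229°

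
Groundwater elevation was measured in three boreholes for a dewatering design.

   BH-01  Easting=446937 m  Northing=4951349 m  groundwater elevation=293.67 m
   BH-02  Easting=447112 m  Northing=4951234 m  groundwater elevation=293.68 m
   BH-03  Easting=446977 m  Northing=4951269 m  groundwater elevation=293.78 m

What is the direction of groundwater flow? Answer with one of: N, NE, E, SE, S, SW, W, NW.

Taking BH-01 as reference: BH-02−BH-01 = (175, -115, +0.01); BH-03−BH-01 = (40, -80, +0.11).
Determinant of the coordinate differences = 175·(-80) − 40·(-115) = -9400.
∂h/∂x = [(+0.01)·(-80) − (+0.11)·(-115)] / -9400 = -0.001261
∂h/∂y = [175·(+0.11) − 40·(+0.01)] / -9400 = -0.002005
Flow = −∇h = (+0.001261 east, +0.002005 north), which points northeast.

NE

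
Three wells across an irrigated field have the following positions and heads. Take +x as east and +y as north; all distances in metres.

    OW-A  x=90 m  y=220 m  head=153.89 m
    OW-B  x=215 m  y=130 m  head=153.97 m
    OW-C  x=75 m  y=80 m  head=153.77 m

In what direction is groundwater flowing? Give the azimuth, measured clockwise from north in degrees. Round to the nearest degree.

238°

Three-point gradient (reference OW-A): Δ to OW-B = (125, -90, +0.08), Δ to OW-C = (-15, -140, -0.12).
∂h/∂x = +0.001167, ∂h/∂y = +0.0007321 (det = -18850).
Flow direction (−∇h) has components (-0.001167 E, -0.0007321 N).
Azimuth = atan2(E, N) = atan2(-0.001167, -0.0007321) = 237.9° ≈ 238°.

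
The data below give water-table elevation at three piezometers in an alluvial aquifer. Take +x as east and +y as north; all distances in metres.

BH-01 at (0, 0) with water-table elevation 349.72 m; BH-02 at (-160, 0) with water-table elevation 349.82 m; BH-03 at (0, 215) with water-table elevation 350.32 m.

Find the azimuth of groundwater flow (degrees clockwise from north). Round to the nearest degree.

∂h/∂x = (349.82 − 349.72) / (-160 − 0) = -0.0006250
∂h/∂y = (350.32 − 349.72) / (215 − 0) = +0.002791
Flow direction (−∇h) has components (+0.0006250 E, -0.002791 N).
Azimuth = atan2(E, N) = atan2(+0.0006250, -0.002791) = 167.4° ≈ 167°.

167°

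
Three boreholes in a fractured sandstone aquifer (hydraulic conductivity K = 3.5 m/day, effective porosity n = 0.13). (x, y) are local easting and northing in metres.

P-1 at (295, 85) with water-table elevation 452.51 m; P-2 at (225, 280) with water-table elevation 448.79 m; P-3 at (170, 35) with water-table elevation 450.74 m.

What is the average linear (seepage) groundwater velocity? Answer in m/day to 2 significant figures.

0.61 m/day

Three-point gradient (reference P-1): Δ to P-2 = (-70, 195, -3.72), Δ to P-3 = (-125, -50, -1.77).
∂h/∂x = +0.01905, ∂h/∂y = -0.01224 (det = 27875).
|∇h| = √(0.01905² + -0.01224²) = 0.02264
Seepage velocity v = K·i/n = 3.5 × 0.02264 / 0.13 = 0.6095 m/day.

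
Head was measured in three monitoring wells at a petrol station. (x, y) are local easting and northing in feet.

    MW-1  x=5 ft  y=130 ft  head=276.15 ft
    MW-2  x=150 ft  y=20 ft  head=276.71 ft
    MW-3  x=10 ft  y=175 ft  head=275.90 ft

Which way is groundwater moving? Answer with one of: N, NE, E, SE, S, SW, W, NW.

N

Three-point gradient (reference MW-1): Δ to MW-2 = (145, -110, +0.56), Δ to MW-3 = (5, 45, -0.25).
∂h/∂x = -0.0003251, ∂h/∂y = -0.005519 (det = 7075).
Flow = −∇h = (+0.0003251 east, +0.005519 north), which points north.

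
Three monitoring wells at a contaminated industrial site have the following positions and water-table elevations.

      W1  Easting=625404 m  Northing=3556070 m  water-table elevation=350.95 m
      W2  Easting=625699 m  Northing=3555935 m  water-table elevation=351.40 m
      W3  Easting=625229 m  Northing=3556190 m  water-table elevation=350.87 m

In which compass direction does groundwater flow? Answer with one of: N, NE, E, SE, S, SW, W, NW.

With h = a·x + b·y + c and W1 as origin, the differences give:
  295·a + (-135)·b = +0.45
  (-175)·a + 120·b = -0.08
Eliminate b (×120 and ×(-135), subtract): 11775·a = 43.200 → a = ∂h/∂x = +0.003669
Back-substitute: b = ∂h/∂y = +0.004684.
Flow = −∇h = (-0.003669 east, -0.004684 north), which points southwest.

SW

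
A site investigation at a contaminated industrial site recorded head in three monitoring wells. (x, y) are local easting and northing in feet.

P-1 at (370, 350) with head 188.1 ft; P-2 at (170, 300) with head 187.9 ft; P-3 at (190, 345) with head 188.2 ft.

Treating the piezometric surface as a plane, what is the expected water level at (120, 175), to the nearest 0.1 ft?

187.1 ft

Taking P-1 as reference: P-2−P-1 = (-200, -50, -0.2); P-3−P-1 = (-180, -5, +0.1).
Determinant of the coordinate differences = (-200)·(-5) − (-180)·(-50) = -8000.
∂h/∂x = [(-0.2)·(-5) − (+0.1)·(-50)] / -8000 = -0.0007500
∂h/∂y = [(-200)·(+0.1) − (-180)·(-0.2)] / -8000 = +0.007000
h(120, 175) = 188.1 + (-0.0007500)·(-250) + (+0.007000)·(-175) = 188.1 +0.187 -1.225 = 187.063 ft.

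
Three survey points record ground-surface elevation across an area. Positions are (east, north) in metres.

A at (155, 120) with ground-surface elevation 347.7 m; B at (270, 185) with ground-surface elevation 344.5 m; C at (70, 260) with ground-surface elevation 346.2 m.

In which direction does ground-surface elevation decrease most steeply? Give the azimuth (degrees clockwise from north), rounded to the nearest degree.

Differences from A: to B (Δx, Δy, Δh) = (115, 65, -3.2); to C = (-85, 140, -1.5).
Solve a·Δx + b·Δy = Δz: det = 115·140 − (-85)·65 = 21625.
∂z/∂x = [(-3.2)·140 − (-1.5)·65] / 21625 = -0.01621
∂z/∂y = [115·(-1.5) − (-85)·(-3.2)] / 21625 = -0.02055
Steepest decrease is along −∇f: components (+0.01621 E, +0.02055 N).
Azimuth = atan2(+0.01621, +0.02055) = 38.3° ≈ 038°.

038°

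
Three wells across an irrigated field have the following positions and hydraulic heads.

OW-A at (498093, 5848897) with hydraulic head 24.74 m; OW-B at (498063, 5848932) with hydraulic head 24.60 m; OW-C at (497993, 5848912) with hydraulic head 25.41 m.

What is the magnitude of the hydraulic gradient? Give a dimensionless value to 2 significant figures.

Differences from OW-A: to OW-B (Δx, Δy, Δh) = (-30, 35, -0.14); to OW-C = (-100, 15, +0.67).
Solve a·Δx + b·Δy = Δh: det = (-30)·15 − (-100)·35 = 3050.
∂h/∂x = [(-0.14)·15 − (+0.67)·35] / 3050 = -0.008377
∂h/∂y = [(-30)·(+0.67) − (-100)·(-0.14)] / 3050 = -0.01118
|∇h| = √(-0.008377² + -0.01118²) = 0.01397

0.014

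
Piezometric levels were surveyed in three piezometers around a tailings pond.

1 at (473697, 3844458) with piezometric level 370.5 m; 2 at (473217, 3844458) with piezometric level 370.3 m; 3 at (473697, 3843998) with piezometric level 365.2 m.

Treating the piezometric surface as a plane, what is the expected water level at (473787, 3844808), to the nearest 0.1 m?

∂h/∂x = (370.3 − 370.5) / (473217 − 473697) = +0.0004167
∂h/∂y = (365.2 − 370.5) / (3843998 − 3844458) = +0.01152
h(473787, 3844808) = 370.5 + (+0.0004167)·(90) + (+0.01152)·(350) = 370.5 +0.037 +4.033 = 374.570 m.

374.6 m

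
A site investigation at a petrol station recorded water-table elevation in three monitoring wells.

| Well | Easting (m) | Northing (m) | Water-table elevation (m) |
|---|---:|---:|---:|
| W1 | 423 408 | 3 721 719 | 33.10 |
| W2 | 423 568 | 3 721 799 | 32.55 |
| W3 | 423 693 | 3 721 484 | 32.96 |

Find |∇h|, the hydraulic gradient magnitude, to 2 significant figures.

Differences from W1: to W2 (Δx, Δy, Δh) = (160, 80, -0.55); to W3 = (285, -235, -0.14).
Determinant of the coordinate differences = 160·(-235) − 285·80 = -60400.
∂h/∂x = [(-0.55)·(-235) − (-0.14)·80] / -60400 = -0.002325
∂h/∂y = [160·(-0.14) − 285·(-0.55)] / -60400 = -0.002224
|∇h| = √(-0.002325² + -0.002224²) = 0.003217

0.0032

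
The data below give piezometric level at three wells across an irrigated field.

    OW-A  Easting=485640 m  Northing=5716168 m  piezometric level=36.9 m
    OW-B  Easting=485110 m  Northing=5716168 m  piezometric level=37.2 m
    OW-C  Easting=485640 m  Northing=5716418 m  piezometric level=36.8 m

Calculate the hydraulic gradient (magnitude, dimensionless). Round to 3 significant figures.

∂h/∂x = (37.2 − 36.9) / (485110 − 485640) = -0.0005660
∂h/∂y = (36.8 − 36.9) / (5716418 − 5716168) = -0.0004000
|∇h| = √(-0.0005660² + -0.0004000²) = 0.0006931

0.000693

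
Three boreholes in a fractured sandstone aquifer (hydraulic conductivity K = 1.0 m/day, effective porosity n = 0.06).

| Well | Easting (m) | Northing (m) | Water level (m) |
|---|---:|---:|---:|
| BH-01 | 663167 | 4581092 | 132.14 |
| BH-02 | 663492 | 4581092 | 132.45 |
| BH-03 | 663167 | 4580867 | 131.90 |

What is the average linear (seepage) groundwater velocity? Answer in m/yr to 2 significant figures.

∂h/∂x = (132.45 − 132.14) / (663492 − 663167) = +0.0009538
∂h/∂y = (131.90 − 132.14) / (4580867 − 4581092) = +0.001067
|∇h| = √(0.0009538² + 0.001067²) = 0.001431
Seepage velocity v = K·i/n = 1.0 × 0.001431 / 0.06 = 0.02385 m/day = 8.711 m/yr.

8.7 m/yr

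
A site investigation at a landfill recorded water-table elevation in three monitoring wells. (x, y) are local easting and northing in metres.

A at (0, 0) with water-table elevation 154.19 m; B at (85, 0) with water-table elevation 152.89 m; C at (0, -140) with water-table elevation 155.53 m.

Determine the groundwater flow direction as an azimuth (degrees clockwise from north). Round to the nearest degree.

∂h/∂x = (152.89 − 154.19) / (85 − 0) = -0.01529
∂h/∂y = (155.53 − 154.19) / (-140 − 0) = -0.009571
Flow direction (−∇h) has components (+0.01529 E, +0.009571 N).
Azimuth = atan2(E, N) = atan2(+0.01529, +0.009571) = 58.0° ≈ 058°.

058°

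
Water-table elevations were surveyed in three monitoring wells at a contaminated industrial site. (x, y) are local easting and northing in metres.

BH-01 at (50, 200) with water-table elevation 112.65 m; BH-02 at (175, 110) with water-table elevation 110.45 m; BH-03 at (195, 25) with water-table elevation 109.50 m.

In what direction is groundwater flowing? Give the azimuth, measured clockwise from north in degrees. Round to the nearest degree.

126°

With h = a·x + b·y + c and BH-01 as origin, the differences give:
  125·a + (-90)·b = -2.20
  145·a + (-175)·b = -3.15
Eliminate b (×(-175) and ×(-90), subtract): -8825·a = 101.500 → a = ∂h/∂x = -0.01150
Back-substitute: b = ∂h/∂y = +0.008470.
Flow direction (−∇h) has components (+0.01150 E, -0.008470 N).
Azimuth = atan2(E, N) = atan2(+0.01150, -0.008470) = 126.4° ≈ 126°.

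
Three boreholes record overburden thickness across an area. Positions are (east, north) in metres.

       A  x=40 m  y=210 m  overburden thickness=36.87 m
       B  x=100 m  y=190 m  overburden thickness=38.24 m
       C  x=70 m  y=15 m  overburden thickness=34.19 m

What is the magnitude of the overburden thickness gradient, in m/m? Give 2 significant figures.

0.034 m/m

Three-point gradient (reference A): Δ to B = (60, -20, +1.37), Δ to C = (30, -195, -2.68).
∂d/∂x = +0.02890, ∂d/∂y = +0.01819 (det = -11100).
|∇f| = √(0.02890² + 0.01819²) = 0.03415 m/m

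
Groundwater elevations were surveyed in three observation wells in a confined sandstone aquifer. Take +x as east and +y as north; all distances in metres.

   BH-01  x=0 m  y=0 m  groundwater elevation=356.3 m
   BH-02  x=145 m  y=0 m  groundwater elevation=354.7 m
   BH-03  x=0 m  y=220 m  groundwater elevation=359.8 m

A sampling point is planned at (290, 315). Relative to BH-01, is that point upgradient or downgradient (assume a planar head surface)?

upgradient

∂h/∂x = (354.7 − 356.3) / (145 − 0) = -0.01103
∂h/∂y = (359.8 − 356.3) / (220 − 0) = +0.01591
Head at (290, 315) = 356.3 + (-0.01103)·(290) + (+0.01591)·(315) = 358.11 m.
That is higher than the 356.3 m at BH-01, so the point is upgradient.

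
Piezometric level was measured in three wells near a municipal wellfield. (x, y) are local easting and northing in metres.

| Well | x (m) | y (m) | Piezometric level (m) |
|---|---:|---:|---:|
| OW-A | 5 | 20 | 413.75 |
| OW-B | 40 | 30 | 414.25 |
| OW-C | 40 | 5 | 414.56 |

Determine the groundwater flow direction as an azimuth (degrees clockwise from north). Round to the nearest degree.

With h = a·x + b·y + c and OW-A as origin, the differences give:
  35·a + 10·b = +0.50
  35·a + (-15)·b = +0.81
Eliminate b (×(-15) and ×10, subtract): -875·a = -15.600 → a = ∂h/∂x = +0.01783
Back-substitute: b = ∂h/∂y = -0.01240.
Flow direction (−∇h) has components (-0.01783 E, +0.01240 N).
Azimuth = atan2(E, N) = atan2(-0.01783, +0.01240) = 304.8° ≈ 305°.

305°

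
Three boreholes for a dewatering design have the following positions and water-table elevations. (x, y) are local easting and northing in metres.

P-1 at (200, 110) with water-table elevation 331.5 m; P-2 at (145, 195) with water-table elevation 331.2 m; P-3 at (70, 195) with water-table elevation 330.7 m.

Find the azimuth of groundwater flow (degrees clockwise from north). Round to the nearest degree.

263°

With h = a·x + b·y + c and P-1 as origin, the differences give:
  (-55)·a + 85·b = -0.3
  (-130)·a + 85·b = -0.8
Eliminate b (×85 and ×85, subtract): 6375·a = 42.50 → a = ∂h/∂x = +0.006667
Back-substitute: b = ∂h/∂y = +0.0007843.
Flow direction (−∇h) has components (-0.006667 E, -0.0007843 N).
Azimuth = atan2(E, N) = atan2(-0.006667, -0.0007843) = 263.3° ≈ 263°.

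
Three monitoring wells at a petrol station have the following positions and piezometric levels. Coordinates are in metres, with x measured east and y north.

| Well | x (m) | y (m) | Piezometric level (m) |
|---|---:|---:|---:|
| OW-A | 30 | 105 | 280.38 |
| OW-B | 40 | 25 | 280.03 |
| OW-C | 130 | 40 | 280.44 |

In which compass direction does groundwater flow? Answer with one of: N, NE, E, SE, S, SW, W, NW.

With h = a·x + b·y + c and OW-A as origin, the differences give:
  10·a + (-80)·b = -0.35
  100·a + (-65)·b = +0.06
Eliminate b (×(-65) and ×(-80), subtract): 7350·a = 27.550 → a = ∂h/∂x = +0.003748
Back-substitute: b = ∂h/∂y = +0.004844.
Flow = −∇h = (-0.003748 east, -0.004844 north), which points southwest.

SW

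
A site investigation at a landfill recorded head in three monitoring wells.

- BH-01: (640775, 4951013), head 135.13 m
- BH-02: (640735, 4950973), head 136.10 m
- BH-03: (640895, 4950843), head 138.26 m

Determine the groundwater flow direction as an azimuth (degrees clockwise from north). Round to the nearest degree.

009°

Differences from BH-01: to BH-02 (Δx, Δy, Δh) = (-40, -40, +0.97); to BH-03 = (120, -170, +3.13).
Solve a·Δx + b·Δy = Δh: det = (-40)·(-170) − 120·(-40) = 11600.
∂h/∂x = [(+0.97)·(-170) − (+3.13)·(-40)] / 11600 = -0.003422
∂h/∂y = [(-40)·(+3.13) − 120·(+0.97)] / 11600 = -0.02083
Flow direction (−∇h) has components (+0.003422 E, +0.02083 N).
Azimuth = atan2(E, N) = atan2(+0.003422, +0.02083) = 9.3° ≈ 009°.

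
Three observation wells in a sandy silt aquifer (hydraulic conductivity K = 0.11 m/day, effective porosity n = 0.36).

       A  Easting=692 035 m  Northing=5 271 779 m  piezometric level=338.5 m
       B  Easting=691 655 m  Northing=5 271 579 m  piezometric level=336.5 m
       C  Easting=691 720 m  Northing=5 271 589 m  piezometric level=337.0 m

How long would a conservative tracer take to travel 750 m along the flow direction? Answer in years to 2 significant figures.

620 years

With h = a·x + b·y + c and A as origin, the differences give:
  (-380)·a + (-200)·b = -2.0
  (-315)·a + (-190)·b = -1.5
Eliminate b (×(-190) and ×(-200), subtract): 9200·a = 80.00 → a = ∂h/∂x = +0.008696
Back-substitute: b = ∂h/∂y = -0.006522.
|∇h| = √(0.008696² + -0.006522²) = 0.01087
Seepage velocity v = K·i/n = 0.11 × 0.01087 / 0.36 = 0.003321 m/day.
t = 750 / 0.003321 = 2.258e+05 days = 618 years.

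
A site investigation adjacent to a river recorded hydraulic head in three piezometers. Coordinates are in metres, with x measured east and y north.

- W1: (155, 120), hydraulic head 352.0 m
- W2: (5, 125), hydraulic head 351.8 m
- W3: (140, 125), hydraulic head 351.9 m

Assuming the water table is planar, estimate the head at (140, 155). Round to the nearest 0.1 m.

351.4 m

Taking W1 as reference: W2−W1 = (-150, 5, -0.2); W3−W1 = (-15, 5, -0.1).
Solve a·Δx + b·Δy = Δh: det = (-150)·5 − (-15)·5 = -675.
∂h/∂x = [(-0.2)·5 − (-0.1)·5] / -675 = +0.0007407
∂h/∂y = [(-150)·(-0.1) − (-15)·(-0.2)] / -675 = -0.01778
h(140, 155) = 352.0 + (+0.0007407)·(-15) + (-0.01778)·(35) = 352.0 -0.011 -0.622 = 351.367 m.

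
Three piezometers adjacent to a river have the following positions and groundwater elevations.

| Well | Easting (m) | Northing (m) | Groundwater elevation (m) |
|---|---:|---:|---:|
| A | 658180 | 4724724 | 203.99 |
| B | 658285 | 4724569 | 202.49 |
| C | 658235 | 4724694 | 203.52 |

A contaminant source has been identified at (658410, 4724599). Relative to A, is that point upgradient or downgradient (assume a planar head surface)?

downgradient

With h = a·x + b·y + c and A as origin, the differences give:
  105·a + (-155)·b = -1.50
  55·a + (-30)·b = -0.47
Eliminate b (×(-30) and ×(-155), subtract): 5375·a = -27.850 → a = ∂h/∂x = -0.005181
Back-substitute: b = ∂h/∂y = +0.006167.
Head at (658410, 4724599) = 203.99 + (-0.005181)·(230) + (+0.006167)·(-125) = 202.03 m.
That is lower than the 203.99 m at A, so the point is downgradient.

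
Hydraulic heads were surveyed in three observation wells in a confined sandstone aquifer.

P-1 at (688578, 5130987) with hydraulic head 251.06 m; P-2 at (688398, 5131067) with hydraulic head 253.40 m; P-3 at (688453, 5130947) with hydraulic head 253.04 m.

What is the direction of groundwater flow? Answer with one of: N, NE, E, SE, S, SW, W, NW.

E

Differences from P-1: to P-2 (Δx, Δy, Δh) = (-180, 80, +2.34); to P-3 = (-125, -40, +1.98).
Solve a·Δx + b·Δy = Δh: det = (-180)·(-40) − (-125)·80 = 17200.
∂h/∂x = [(+2.34)·(-40) − (+1.98)·80] / 17200 = -0.01465
∂h/∂y = [(-180)·(+1.98) − (-125)·(+2.34)] / 17200 = -0.003715
Flow = −∇h = (+0.01465 east, +0.003715 north), which points east.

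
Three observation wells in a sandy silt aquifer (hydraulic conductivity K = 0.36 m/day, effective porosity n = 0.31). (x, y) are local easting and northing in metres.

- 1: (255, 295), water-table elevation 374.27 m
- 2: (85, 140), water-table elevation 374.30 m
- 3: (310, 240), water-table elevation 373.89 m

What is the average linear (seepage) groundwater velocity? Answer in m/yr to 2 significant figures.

Differences from 1: to 2 (Δx, Δy, Δh) = (-170, -155, +0.03); to 3 = (55, -55, -0.38).
Solve a·Δx + b·Δy = Δh: det = (-170)·(-55) − 55·(-155) = 17875.
∂h/∂x = [(+0.03)·(-55) − (-0.38)·(-155)] / 17875 = -0.003387
∂h/∂y = [(-170)·(-0.38) − 55·(+0.03)] / 17875 = +0.003522
|∇h| = √(-0.003387² + 0.003522²) = 0.004886
Seepage velocity v = K·i/n = 0.36 × 0.004886 / 0.31 = 0.005674 m/day = 2.072 m/yr.

2.1 m/yr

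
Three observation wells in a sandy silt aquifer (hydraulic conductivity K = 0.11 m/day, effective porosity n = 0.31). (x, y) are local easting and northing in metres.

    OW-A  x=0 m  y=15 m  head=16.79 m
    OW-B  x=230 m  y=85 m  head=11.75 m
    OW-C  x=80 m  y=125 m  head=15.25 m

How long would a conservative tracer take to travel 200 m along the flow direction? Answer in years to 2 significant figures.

Three-point gradient (reference OW-A): Δ to OW-B = (230, 70, -5.04), Δ to OW-C = (80, 110, -1.54).
∂h/∂x = -0.02267, ∂h/∂y = +0.002487 (det = 19700).
|∇h| = √(-0.02267² + 0.002487²) = 0.02281
Seepage velocity v = K·i/n = 0.11 × 0.02281 / 0.31 = 0.008094 m/day.
t = 200 / 0.008094 = 2.471e+04 days = 67.7 years.

68 years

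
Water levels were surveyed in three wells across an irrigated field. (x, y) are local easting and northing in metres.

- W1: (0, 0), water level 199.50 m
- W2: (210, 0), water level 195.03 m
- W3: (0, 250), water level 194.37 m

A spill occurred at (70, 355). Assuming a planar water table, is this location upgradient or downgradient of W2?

downgradient

∂h/∂x = (195.03 − 199.50) / (210 − 0) = -0.02129
∂h/∂y = (194.37 − 199.50) / (250 − 0) = -0.02052
Head at (70, 355) = 199.50 + (-0.02129)·(70) + (-0.02052)·(355) = 190.73 m.
That is lower than the 195.03 m at W2, so the point is downgradient.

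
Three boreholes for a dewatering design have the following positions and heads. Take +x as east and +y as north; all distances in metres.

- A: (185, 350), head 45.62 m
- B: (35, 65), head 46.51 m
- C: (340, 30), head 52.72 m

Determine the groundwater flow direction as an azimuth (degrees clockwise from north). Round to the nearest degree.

With h = a·x + b·y + c and A as origin, the differences give:
  (-150)·a + (-285)·b = +0.89
  155·a + (-320)·b = +7.10
Eliminate b (×(-320) and ×(-285), subtract): 92175·a = 1738.700 → a = ∂h/∂x = +0.01886
Back-substitute: b = ∂h/∂y = -0.01305.
Flow direction (−∇h) has components (-0.01886 E, +0.01305 N).
Azimuth = atan2(E, N) = atan2(-0.01886, +0.01305) = 304.7° ≈ 305°.

305°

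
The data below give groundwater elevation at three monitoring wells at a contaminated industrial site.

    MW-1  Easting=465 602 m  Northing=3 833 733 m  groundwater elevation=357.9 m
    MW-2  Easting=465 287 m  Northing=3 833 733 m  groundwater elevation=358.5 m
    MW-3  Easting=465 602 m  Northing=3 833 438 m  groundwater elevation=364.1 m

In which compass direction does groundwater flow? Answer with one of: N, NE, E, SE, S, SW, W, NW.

∂h/∂x = (358.5 − 357.9) / (465287 − 465602) = -0.001905
∂h/∂y = (364.1 − 357.9) / (3833438 − 3833733) = -0.02102
Flow = −∇h = (+0.001905 east, +0.02102 north), which points north.

N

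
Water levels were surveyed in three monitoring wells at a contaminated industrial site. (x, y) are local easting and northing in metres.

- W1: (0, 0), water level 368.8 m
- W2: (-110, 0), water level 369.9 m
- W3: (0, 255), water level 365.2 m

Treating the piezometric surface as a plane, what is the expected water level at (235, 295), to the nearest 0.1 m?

362.3 m

∂h/∂x = (369.9 − 368.8) / (-110 − 0) = -0.010000
∂h/∂y = (365.2 − 368.8) / (255 − 0) = -0.01412
h(235, 295) = 368.8 + (-0.010000)·(235) + (-0.01412)·(295) = 368.8 -2.350 -4.165 = 362.285 m.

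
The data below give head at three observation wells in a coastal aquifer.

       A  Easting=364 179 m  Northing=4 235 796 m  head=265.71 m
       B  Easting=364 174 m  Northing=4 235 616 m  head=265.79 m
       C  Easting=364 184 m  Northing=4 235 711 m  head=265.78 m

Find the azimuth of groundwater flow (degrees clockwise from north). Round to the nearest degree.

277°

With h = a·x + b·y + c and A as origin, the differences give:
  (-5)·a + (-180)·b = +0.08
  5·a + (-85)·b = +0.07
Eliminate b (×(-85) and ×(-180), subtract): 1325·a = 5.800 → a = ∂h/∂x = +0.004377
Back-substitute: b = ∂h/∂y = -0.0005660.
Flow direction (−∇h) has components (-0.004377 E, +0.0005660 N).
Azimuth = atan2(E, N) = atan2(-0.004377, +0.0005660) = 277.4° ≈ 277°.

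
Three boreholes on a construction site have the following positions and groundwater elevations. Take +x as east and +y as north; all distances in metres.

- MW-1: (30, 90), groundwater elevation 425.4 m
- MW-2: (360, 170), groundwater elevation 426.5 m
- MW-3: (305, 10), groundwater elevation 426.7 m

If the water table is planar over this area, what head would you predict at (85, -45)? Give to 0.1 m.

426.0 m

With h = a·x + b·y + c and MW-1 as origin, the differences give:
  330·a + 80·b = +1.1
  275·a + (-80)·b = +1.3
Eliminate b (×(-80) and ×80, subtract): -48400·a = -192.00 → a = ∂h/∂x = +0.003967
Back-substitute: b = ∂h/∂y = -0.002614.
h(85, -45) = 425.4 + (+0.003967)·(55) + (-0.002614)·(-135) = 425.4 +0.218 +0.353 = 425.971 m.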